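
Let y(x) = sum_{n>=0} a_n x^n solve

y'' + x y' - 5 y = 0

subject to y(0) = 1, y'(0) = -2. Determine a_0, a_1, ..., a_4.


Ansatz: y(x) = sum_{n>=0} a_n x^n, so y'(x) = sum_{n>=1} n a_n x^(n-1) and y''(x) = sum_{n>=2} n(n-1) a_n x^(n-2).
Substitute into P(x) y'' + Q(x) y' + R(x) y = 0 with P(x) = 1, Q(x) = x, R(x) = -5, and match powers of x.
Initial conditions: a_0 = 1, a_1 = -2.
Setting the coefficient of each power of x to zero and solving order by order (substituting the coefficients already found):
  x^0: 2 a_2 - 5 a_0 = 0  ->  2 a_2 = 5 a_0 = 5  ->  a_2 = 5/2
  x^1: 6 a_3 - 4 a_1 = 0  ->  6 a_3 = 4 a_1 = -8  ->  a_3 = -4/3
  x^2: 12 a_4 - 3 a_2 = 0  ->  12 a_4 = 3 a_2 = 15/2  ->  a_4 = 5/8
Truncated series: y(x) = 1 - 2 x + (5/2) x^2 - (4/3) x^3 + (5/8) x^4 + O(x^5).

a_0 = 1; a_1 = -2; a_2 = 5/2; a_3 = -4/3; a_4 = 5/8


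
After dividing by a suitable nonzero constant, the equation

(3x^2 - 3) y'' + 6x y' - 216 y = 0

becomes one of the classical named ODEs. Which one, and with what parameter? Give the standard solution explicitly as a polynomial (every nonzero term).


All three coefficients share the factor -3; dividing through by -3 gives  (1 - x^2) y'' - 2x y' + 72 y = 0.
This matches the Legendre equation (1 - x^2) y'' - 2x y' + n(n+1) y = 0 (note the -2x y' term) with n(n+1) = 72, so n = 8; the polynomial solution is P_8(x).
With y = sum_k a_k x^k, matching x^k gives (k+2)(k+1) a_{k+2} = [k(k+1) - n(n+1)] a_k = (k - 8)(k + 9) a_k. The right side vanishes at k = 8, so the series with the parity of 8 terminates at degree 8.
Standard normalization (P_n(1) = 1): leading coefficient (2n)!/(2^n (n!)^2) = 20922789888000/(256*1625702400) = 6435/128, so a_8 = 6435/128. Work downward with a_k = (k+1)(k+2) a_{k+2} / ((k - 8)(k + 9)):
  a_6 = (7)(8)(6435/128) / ((6 - 8)(6 + 9)) = (45045/16)/(-30) = -3003/32
  a_4 = (5)(6)(-3003/32) / ((4 - 8)(4 + 9)) = (-45045/16)/(-52) = 3465/64
  a_2 = (3)(4)(3465/64) / ((2 - 8)(2 + 9)) = (10395/16)/(-66) = -315/32
  a_0 = (1)(2)(-315/32) / ((0 - 8)(0 + 9)) = (-315/16)/(-72) = 35/128
Hence P_8(x) = 6435 x^8/128 - 3003 x^6/32 + 3465 x^4/64 - 315 x^2/32 + 35/128.

P_8(x); series = 6435 x^8/128 - 3003 x^6/32 + 3465 x^4/64 - 315 x^2/32 + 35/128


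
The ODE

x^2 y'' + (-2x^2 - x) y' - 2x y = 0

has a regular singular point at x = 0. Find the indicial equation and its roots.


Divide by x^2 to reach normal form y'' + P_1(x) y' + P_2(x) y = 0 with P_1(x) = -2 - 1/x and P_2(x) = -2/x.
x = 0 is a singular point because the y'-coefficient -2 - 1/x has a pole at x = 0 and the y-coefficient -2/x has a pole at x = 0.
It is a regular singular point because x P_1(x) = p(x) = -2x - 1 and x^2 P_2(x) = q(x) = -2x are polynomials, hence analytic at x = 0.
p(0) = -1,  q(0) = 0.
Indicial equation: r(r-1) + p(0) r + q(0) = 0, i.e. r^2 + (p(0) - 1) r + q(0) = 0, i.e. r^2 - 2 r = 0.
Discriminant: (-2)^2 - 4(0) = 4, so r = (2 ± 2)/2.
Solving: r_1 = 2, r_2 = 0.

indicial: r^2 - 2 r = 0; roots r_1 = 2, r_2 = 0


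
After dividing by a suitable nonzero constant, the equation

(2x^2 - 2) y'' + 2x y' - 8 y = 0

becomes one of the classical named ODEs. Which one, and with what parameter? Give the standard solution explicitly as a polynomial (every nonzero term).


All three coefficients share the factor -2; dividing through by -2 gives  (1 - x^2) y'' - x y' + 4 y = 0.
This matches the Chebyshev equation (1 - x^2) y'' - x y' + n^2 y = 0 (note the -x y' term, not -2x y') with n^2 = 4, so n = 2; the polynomial solution is T_2(x).
With y = sum_k a_k x^k, matching x^k gives (k+2)(k+1) a_{k+2} = (k^2 - n^2) a_k = (k - 2)(k + 2) a_k. The right side vanishes at k = 2, so the series with the parity of 2 terminates at degree 2.
Standard normalization: leading coefficient of T_n is 2^(n-1), so a_2 = 2^1 = 2. Work downward with a_k = (k+1)(k+2) a_{k+2} / ((k - 2)(k + 2)):
  a_0 = (1)(2)(2) / ((0 - 2)(0 + 2)) = 4/(-4) = -1
Hence T_2(x) = 2 x^2 - 1.

T_2(x); series = 2 x^2 - 1


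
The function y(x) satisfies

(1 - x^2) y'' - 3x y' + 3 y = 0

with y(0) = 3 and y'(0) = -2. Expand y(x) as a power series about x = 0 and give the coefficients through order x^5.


Ansatz: y(x) = sum_{n>=0} a_n x^n, so y'(x) = sum_{n>=1} n a_n x^(n-1) and y''(x) = sum_{n>=2} n(n-1) a_n x^(n-2).
Substitute into P(x) y'' + Q(x) y' + R(x) y = 0 with P(x) = 1 - x^2, Q(x) = -3x, R(x) = 3, and match powers of x.
Initial conditions: a_0 = 3, a_1 = -2.
Setting the coefficient of each power of x to zero and solving order by order (substituting the coefficients already found):
  x^0: 2 a_2 + 3 a_0 = 0  ->  2 a_2 = -3 a_0 = -9  ->  a_2 = -9/2
  x^1: 6 a_3 = 0  ->  a_3 = 0
  x^2: 12 a_4 - 5 a_2 = 0  ->  12 a_4 = 5 a_2 = -45/2  ->  a_4 = -15/8
  x^3: 20 a_5 - 12 a_3 = 0  ->  20 a_5 = 12 a_3 = 0  ->  a_5 = 0
Truncated series: y(x) = 3 - 2 x - (9/2) x^2 - (15/8) x^4 + O(x^6).

a_0 = 3; a_1 = -2; a_2 = -9/2; a_3 = 0; a_4 = -15/8; a_5 = 0


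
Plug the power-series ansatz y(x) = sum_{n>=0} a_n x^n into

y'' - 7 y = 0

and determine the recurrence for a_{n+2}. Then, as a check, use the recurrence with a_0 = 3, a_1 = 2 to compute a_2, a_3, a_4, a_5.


Substitute y = sum_n a_n x^n into y'' + (const) y = 0.
y''(x) = sum_{n>=0} (n+2)(n+1) a_{n+2} x^n.
The ODE becomes sum_n [(n+2)(n+1) a_{n+2} - 7 a_n] x^n = 0.
Setting each coefficient to zero gives the recurrence:
  (n+2)(n+1) a_{n+2} - 7 a_n = 0,
  a_{n+2} = 7 / ((n+1)(n+2)) a_n.

Check with a_0 = 3, a_1 = 2 (apply the recurrence for n = 0, 1, 2, 3): a_0 = 3, a_1 = 2, a_2 = 21/2, a_3 = 7/3, a_4 = 49/8, a_5 = 49/60.

a_{n+2} = 7/((n+1)(n+2)) * a_n; check: a_0 = 3, a_1 = 2, a_2 = 21/2, a_3 = 7/3, a_4 = 49/8, a_5 = 49/60


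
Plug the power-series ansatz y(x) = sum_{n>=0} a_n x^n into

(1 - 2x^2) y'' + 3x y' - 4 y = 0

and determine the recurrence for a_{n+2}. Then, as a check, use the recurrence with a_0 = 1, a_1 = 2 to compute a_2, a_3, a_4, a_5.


Substitute y = sum_n a_n x^n.
(1 - 2 x^2) y'' contributes (n+2)(n+1) a_{n+2} - 2 n(n-1) a_n at x^n.
3 x y'(x) contributes 3 n a_n at x^n.
-4 y(x) contributes -4 a_n at x^n.
Matching x^n: (n+2)(n+1) a_{n+2} + (-2 n(n-1) + 3 n - 4) a_n = 0.
Thus a_{n+2} = (2 n(n-1) - 3 n + 4) / ((n+1)(n+2)) * a_n.

Check with a_0 = 1, a_1 = 2 (apply the recurrence for n = 0, 1, 2, 3): a_0 = 1, a_1 = 2, a_2 = 2, a_3 = 1/3, a_4 = 1/3, a_5 = 7/60.

a_(n+2) = (2 n(n-1) - 3 n + 4) / ((n+1)(n+2)) * a_n; check: a_0 = 1, a_1 = 2, a_2 = 2, a_3 = 1/3, a_4 = 1/3, a_5 = 7/60


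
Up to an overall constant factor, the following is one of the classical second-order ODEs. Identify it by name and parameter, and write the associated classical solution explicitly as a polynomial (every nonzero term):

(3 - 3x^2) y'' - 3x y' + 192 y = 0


All three coefficients share the factor 3; dividing through by 3 gives  (1 - x^2) y'' - x y' + 64 y = 0.
This matches the Chebyshev equation (1 - x^2) y'' - x y' + n^2 y = 0 (note the -x y' term, not -2x y') with n^2 = 64, so n = 8; the polynomial solution is T_8(x).
With y = sum_k a_k x^k, matching x^k gives (k+2)(k+1) a_{k+2} = (k^2 - n^2) a_k = (k - 8)(k + 8) a_k. The right side vanishes at k = 8, so the series with the parity of 8 terminates at degree 8.
Standard normalization: leading coefficient of T_n is 2^(n-1), so a_8 = 2^7 = 128. Work downward with a_k = (k+1)(k+2) a_{k+2} / ((k - 8)(k + 8)):
  a_6 = (7)(8)(128) / ((6 - 8)(6 + 8)) = 7168/(-28) = -256
  a_4 = (5)(6)(-256) / ((4 - 8)(4 + 8)) = -7680/(-48) = 160
  a_2 = (3)(4)(160) / ((2 - 8)(2 + 8)) = 1920/(-60) = -32
  a_0 = (1)(2)(-32) / ((0 - 8)(0 + 8)) = -64/(-64) = 1
Hence T_8(x) = 128 x^8 - 256 x^6 + 160 x^4 - 32 x^2 + 1.

T_8(x); series = 128 x^8 - 256 x^6 + 160 x^4 - 32 x^2 + 1


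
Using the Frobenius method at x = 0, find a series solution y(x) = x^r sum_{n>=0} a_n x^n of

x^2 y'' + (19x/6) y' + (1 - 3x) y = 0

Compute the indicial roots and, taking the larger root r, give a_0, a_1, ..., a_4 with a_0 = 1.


Write in Frobenius form y'' + (p(x)/x) y' + (q(x)/x^2) y = 0:
  p(x) = 19/6,  q(x) = 1 - 3x.
Indicial equation: r(r-1) + (19/6) r + (1) = 0 -> roots r_1 = -2/3, r_2 = -3/2.
Take r = r_1 = -2/3. Let y(x) = x^r sum_{n>=0} a_n x^n with a_0 = 1.
Substitute y = x^r sum a_n x^n and match x^{r+n}. The recurrence is
  D(n) a_n - 3 a_{n-1} = 0,  where D(n) = (r+n)(r+n-1) + (19/6)(r+n) + (1).
  a_n = 3 / D(n) * a_{n-1}.
Since the indicial polynomial factors as (r - r_1)(r - r_2), D(n) = (r_1 + n - r_1)(r_1 + n - r_2) = n(n + 5/6).
Evaluating step by step (a_0 = 1):
  n = 1: D(1) = 1(1 + 5/6) = 11/6; numerator = 3(1) = 3; a_1 = (3)/(11/6) = 18/11
  n = 2: D(2) = 2(2 + 5/6) = 17/3; numerator = 3(18/11) = 54/11; a_2 = (54/11)/(17/3) = 162/187
  n = 3: D(3) = 3(3 + 5/6) = 23/2; numerator = 3(162/187) = 486/187; a_3 = (486/187)/(23/2) = 972/4301
  n = 4: D(4) = 4(4 + 5/6) = 58/3; numerator = 3(972/4301) = 2916/4301; a_4 = (2916/4301)/(58/3) = 4374/124729

r = -2/3; a_0 = 1; a_1 = 18/11; a_2 = 162/187; a_3 = 972/4301; a_4 = 4374/124729


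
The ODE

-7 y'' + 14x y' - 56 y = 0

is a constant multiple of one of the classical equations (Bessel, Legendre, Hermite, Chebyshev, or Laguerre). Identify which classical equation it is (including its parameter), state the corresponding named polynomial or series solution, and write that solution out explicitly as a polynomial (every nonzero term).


All three coefficients share the factor -7; dividing through by -7 gives  y'' - 2x y' + 8 y = 0.
This matches the Hermite equation y'' - 2x y' + 2n y = 0 with 2n = 8, so n = 4; the polynomial solution is H_4(x).
With y = sum_k a_k x^k, matching x^k gives (k+2)(k+1) a_{k+2} = 2(k - n) a_k = 2(k - 4) a_k. The right side vanishes at k = 4, so the series with the parity of 4 terminates at degree 4.
Standard normalization: leading coefficient of H_n is 2^n, so a_4 = 2^4 = 16. Work downward with a_k = (k+1)(k+2) a_{k+2} / (2(k - n)):
  a_2 = (3)(4)(16) / (2(2 - 4)) = 192/(-4) = -48
  a_0 = (1)(2)(-48) / (2(0 - 4)) = -96/(-8) = 12
Hence H_4(x) = 16 x^4 - 48 x^2 + 12.

H_4(x); series = 16 x^4 - 48 x^2 + 12


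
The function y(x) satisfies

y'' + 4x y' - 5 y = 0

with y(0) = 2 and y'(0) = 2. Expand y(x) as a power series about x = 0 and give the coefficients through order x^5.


Ansatz: y(x) = sum_{n>=0} a_n x^n, so y'(x) = sum_{n>=1} n a_n x^(n-1) and y''(x) = sum_{n>=2} n(n-1) a_n x^(n-2).
Substitute into P(x) y'' + Q(x) y' + R(x) y = 0 with P(x) = 1, Q(x) = 4x, R(x) = -5, and match powers of x.
Initial conditions: a_0 = 2, a_1 = 2.
Setting the coefficient of each power of x to zero and solving order by order (substituting the coefficients already found):
  x^0: 2 a_2 - 5 a_0 = 0  ->  2 a_2 = 5 a_0 = 10  ->  a_2 = 5
  x^1: 6 a_3 - a_1 = 0  ->  6 a_3 = a_1 = 2  ->  a_3 = 1/3
  x^2: 12 a_4 + 3 a_2 = 0  ->  12 a_4 = -3 a_2 = -15  ->  a_4 = -5/4
  x^3: 20 a_5 + 7 a_3 = 0  ->  20 a_5 = -7 a_3 = -7/3  ->  a_5 = -7/60
Truncated series: y(x) = 2 + 2 x + 5 x^2 + (1/3) x^3 - (5/4) x^4 - (7/60) x^5 + O(x^6).

a_0 = 2; a_1 = 2; a_2 = 5; a_3 = 1/3; a_4 = -5/4; a_5 = -7/60


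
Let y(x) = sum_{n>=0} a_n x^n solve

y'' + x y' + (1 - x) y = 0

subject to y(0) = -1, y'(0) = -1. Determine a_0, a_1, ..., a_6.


Ansatz: y(x) = sum_{n>=0} a_n x^n, so y'(x) = sum_{n>=1} n a_n x^(n-1) and y''(x) = sum_{n>=2} n(n-1) a_n x^(n-2).
Substitute into P(x) y'' + Q(x) y' + R(x) y = 0 with P(x) = 1, Q(x) = x, R(x) = 1 - x, and match powers of x.
Initial conditions: a_0 = -1, a_1 = -1.
Setting the coefficient of each power of x to zero and solving order by order (substituting the coefficients already found):
  x^0: 2 a_2 + a_0 = 0  ->  2 a_2 = -a_0 = 1  ->  a_2 = 1/2
  x^1: 6 a_3 + 2 a_1 - a_0 = 0  ->  6 a_3 = -2 a_1 + a_0 = 1  ->  a_3 = 1/6
  x^2: 12 a_4 + 3 a_2 - a_1 = 0  ->  12 a_4 = -3 a_2 + a_1 = -5/2  ->  a_4 = -5/24
  x^3: 20 a_5 + 4 a_3 - a_2 = 0  ->  20 a_5 = -4 a_3 + a_2 = -1/6  ->  a_5 = -1/120
  x^4: 30 a_6 + 5 a_4 - a_3 = 0  ->  30 a_6 = -5 a_4 + a_3 = 29/24  ->  a_6 = 29/720
Truncated series: y(x) = -1 - x + (1/2) x^2 + (1/6) x^3 - (5/24) x^4 - (1/120) x^5 + (29/720) x^6 + O(x^7).

a_0 = -1; a_1 = -1; a_2 = 1/2; a_3 = 1/6; a_4 = -5/24; a_5 = -1/120; a_6 = 29/720


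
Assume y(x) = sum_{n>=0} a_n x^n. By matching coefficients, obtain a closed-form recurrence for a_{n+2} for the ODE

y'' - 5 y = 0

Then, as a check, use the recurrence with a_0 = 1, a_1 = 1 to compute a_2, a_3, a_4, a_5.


Substitute y = sum_n a_n x^n into y'' + (const) y = 0.
y''(x) = sum_{n>=0} (n+2)(n+1) a_{n+2} x^n.
The ODE becomes sum_n [(n+2)(n+1) a_{n+2} - 5 a_n] x^n = 0.
Setting each coefficient to zero gives the recurrence:
  (n+2)(n+1) a_{n+2} - 5 a_n = 0,
  a_{n+2} = 5 / ((n+1)(n+2)) a_n.

Check with a_0 = 1, a_1 = 1 (apply the recurrence for n = 0, 1, 2, 3): a_0 = 1, a_1 = 1, a_2 = 5/2, a_3 = 5/6, a_4 = 25/24, a_5 = 5/24.

a_{n+2} = 5/((n+1)(n+2)) * a_n; check: a_0 = 1, a_1 = 1, a_2 = 5/2, a_3 = 5/6, a_4 = 25/24, a_5 = 5/24


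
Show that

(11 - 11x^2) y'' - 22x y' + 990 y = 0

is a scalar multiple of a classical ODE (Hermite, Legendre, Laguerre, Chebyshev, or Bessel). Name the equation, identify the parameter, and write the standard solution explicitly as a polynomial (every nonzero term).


All three coefficients share the factor 11; dividing through by 11 gives  (1 - x^2) y'' - 2x y' + 90 y = 0.
This matches the Legendre equation (1 - x^2) y'' - 2x y' + n(n+1) y = 0 (note the -2x y' term) with n(n+1) = 90, so n = 9; the polynomial solution is P_9(x).
With y = sum_k a_k x^k, matching x^k gives (k+2)(k+1) a_{k+2} = [k(k+1) - n(n+1)] a_k = (k - 9)(k + 10) a_k. The right side vanishes at k = 9, so the series with the parity of 9 terminates at degree 9.
Standard normalization (P_n(1) = 1): leading coefficient (2n)!/(2^n (n!)^2) = 6402373705728000/(512*131681894400) = 12155/128, so a_9 = 12155/128. Work downward with a_k = (k+1)(k+2) a_{k+2} / ((k - 9)(k + 10)):
  a_7 = (8)(9)(12155/128) / ((7 - 9)(7 + 10)) = (109395/16)/(-34) = -6435/32
  a_5 = (6)(7)(-6435/32) / ((5 - 9)(5 + 10)) = (-135135/16)/(-60) = 9009/64
  a_3 = (4)(5)(9009/64) / ((3 - 9)(3 + 10)) = (45045/16)/(-78) = -1155/32
  a_1 = (2)(3)(-1155/32) / ((1 - 9)(1 + 10)) = (-3465/16)/(-88) = 315/128
Hence P_9(x) = 12155 x^9/128 - 6435 x^7/32 + 9009 x^5/64 - 1155 x^3/32 + 315 x/128.

P_9(x); series = 12155 x^9/128 - 6435 x^7/32 + 9009 x^5/64 - 1155 x^3/32 + 315 x/128


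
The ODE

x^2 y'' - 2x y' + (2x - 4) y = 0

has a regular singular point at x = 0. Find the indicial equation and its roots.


Divide by x^2 to reach normal form y'' + P_1(x) y' + P_2(x) y = 0 with P_1(x) = -2/x and P_2(x) = 2/x - 4/x^2.
x = 0 is a singular point because the y'-coefficient -2/x has a pole at x = 0 and the y-coefficient 2/x - 4/x^2 has a pole at x = 0.
It is a regular singular point because x P_1(x) = p(x) = -2 and x^2 P_2(x) = q(x) = 2x - 4 are polynomials, hence analytic at x = 0.
p(0) = -2,  q(0) = -4.
Indicial equation: r(r-1) + p(0) r + q(0) = 0, i.e. r^2 + (p(0) - 1) r + q(0) = 0, i.e. r^2 - 3 r - 4 = 0.
Discriminant: (-3)^2 - 4(-4) = 25, so r = (3 ± 5)/2.
Solving: r_1 = 4, r_2 = -1.

indicial: r^2 - 3 r - 4 = 0; roots r_1 = 4, r_2 = -1


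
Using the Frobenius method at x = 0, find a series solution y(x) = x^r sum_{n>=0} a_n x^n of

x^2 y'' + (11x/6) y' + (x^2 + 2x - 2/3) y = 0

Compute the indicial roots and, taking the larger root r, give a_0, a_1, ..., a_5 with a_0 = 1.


Write in Frobenius form y'' + (p(x)/x) y' + (q(x)/x^2) y = 0:
  p(x) = 11/6,  q(x) = x^2 + 2x - 2/3.
Indicial equation: r(r-1) + (11/6) r + (-2/3) = 0 -> roots r_1 = 1/2, r_2 = -4/3.
Take r = r_1 = 1/2. Let y(x) = x^r sum_{n>=0} a_n x^n with a_0 = 1.
Substitute y = x^r sum a_n x^n and match x^{r+n}. The recurrence is
  D(n) a_n + 2 a_{n-1} + 1 a_{n-2} = 0,  where D(n) = (r+n)(r+n-1) + (11/6)(r+n) + (-2/3).
  a_n = [-2 a_{n-1} - 1 a_{n-2}] / D(n).
Since the indicial polynomial factors as (r - r_1)(r - r_2), D(n) = (r_1 + n - r_1)(r_1 + n - r_2) = n(n + 11/6).
Evaluating step by step (a_0 = 1):
  n = 1: D(1) = 1(1 + 11/6) = 17/6; numerator = -2(1) = -2; a_1 = (-2)/(17/6) = -12/17
  n = 2: D(2) = 2(2 + 11/6) = 23/3; numerator = -2(-12/17) - 1(1) = 7/17; a_2 = (7/17)/(23/3) = 21/391
  n = 3: D(3) = 3(3 + 11/6) = 29/2; numerator = -2(21/391) - 1(-12/17) = 234/391; a_3 = (234/391)/(29/2) = 468/11339
  n = 4: D(4) = 4(4 + 11/6) = 70/3; numerator = -2(468/11339) - 1(21/391) = -1545/11339; a_4 = (-1545/11339)/(70/3) = -927/158746
  n = 5: D(5) = 5(5 + 11/6) = 205/6; numerator = -2(-927/158746) - 1(468/11339) = -81/2737; a_5 = (-81/2737)/(205/6) = -486/561085

r = 1/2; a_0 = 1; a_1 = -12/17; a_2 = 21/391; a_3 = 468/11339; a_4 = -927/158746; a_5 = -486/561085


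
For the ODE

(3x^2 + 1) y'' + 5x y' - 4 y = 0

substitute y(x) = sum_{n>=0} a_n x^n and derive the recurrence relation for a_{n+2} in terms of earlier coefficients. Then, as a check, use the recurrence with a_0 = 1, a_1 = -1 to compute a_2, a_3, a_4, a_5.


Substitute y = sum_n a_n x^n.
(1 + 3 x^2) y'' contributes (n+2)(n+1) a_{n+2} + 3 n(n-1) a_n at x^n.
5 x y'(x) contributes 5 n a_n at x^n.
-4 y(x) contributes -4 a_n at x^n.
Matching x^n: (n+2)(n+1) a_{n+2} + (3 n(n-1) + 5 n - 4) a_n = 0.
Thus a_{n+2} = (-3 n(n-1) - 5 n + 4) / ((n+1)(n+2)) * a_n.

Check with a_0 = 1, a_1 = -1 (apply the recurrence for n = 0, 1, 2, 3): a_0 = 1, a_1 = -1, a_2 = 2, a_3 = 1/6, a_4 = -2, a_5 = -29/120.

a_(n+2) = (-3 n(n-1) - 5 n + 4) / ((n+1)(n+2)) * a_n; check: a_0 = 1, a_1 = -1, a_2 = 2, a_3 = 1/6, a_4 = -2, a_5 = -29/120


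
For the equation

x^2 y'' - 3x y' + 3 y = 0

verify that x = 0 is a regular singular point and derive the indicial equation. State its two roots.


Divide by x^2 to reach normal form y'' + P_1(x) y' + P_2(x) y = 0 with P_1(x) = -3/x and P_2(x) = 3/x^2.
x = 0 is a singular point because the y'-coefficient -3/x has a pole at x = 0 and the y-coefficient 3/x^2 has a pole at x = 0.
It is a regular singular point because x P_1(x) = p(x) = -3 and x^2 P_2(x) = q(x) = 3 are polynomials, hence analytic at x = 0.
p(0) = -3,  q(0) = 3.
Indicial equation: r(r-1) + p(0) r + q(0) = 0, i.e. r^2 + (p(0) - 1) r + q(0) = 0, i.e. r^2 - 4 r + 3 = 0.
Discriminant: (-4)^2 - 4(3) = 4, so r = (4 ± 2)/2.
Solving: r_1 = 3, r_2 = 1.

indicial: r^2 - 4 r + 3 = 0; roots r_1 = 3, r_2 = 1


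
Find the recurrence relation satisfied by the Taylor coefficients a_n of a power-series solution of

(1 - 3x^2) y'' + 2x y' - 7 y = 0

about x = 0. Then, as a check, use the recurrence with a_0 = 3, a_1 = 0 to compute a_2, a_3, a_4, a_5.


Substitute y = sum_n a_n x^n.
(1 - 3 x^2) y'' contributes (n+2)(n+1) a_{n+2} - 3 n(n-1) a_n at x^n.
2 x y'(x) contributes 2 n a_n at x^n.
-7 y(x) contributes -7 a_n at x^n.
Matching x^n: (n+2)(n+1) a_{n+2} + (-3 n(n-1) + 2 n - 7) a_n = 0.
Thus a_{n+2} = (3 n(n-1) - 2 n + 7) / ((n+1)(n+2)) * a_n.

Check with a_0 = 3, a_1 = 0 (apply the recurrence for n = 0, 1, 2, 3): a_0 = 3, a_1 = 0, a_2 = 21/2, a_3 = 0, a_4 = 63/8, a_5 = 0.

a_(n+2) = (3 n(n-1) - 2 n + 7) / ((n+1)(n+2)) * a_n; check: a_0 = 3, a_1 = 0, a_2 = 21/2, a_3 = 0, a_4 = 63/8, a_5 = 0


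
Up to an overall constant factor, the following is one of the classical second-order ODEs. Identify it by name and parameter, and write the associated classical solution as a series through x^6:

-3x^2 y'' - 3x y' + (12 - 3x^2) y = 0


All three coefficients share the factor -3; dividing through by -3 gives  x^2 y'' + x y' + (x^2 - 4) y = 0.
This matches the Bessel equation x^2 y'' + x y' + (x^2 - nu^2) y = 0 with nu^2 = 4, so nu = 2; the solution bounded at x = 0 is J_2(x).
Frobenius at x = 0: indicial roots ±nu; for r = nu the recurrence k(k + 2nu) c_k = -c_{k-2} gives the standard series J_nu(x) = sum_{k>=0} (-1)^k / (k! (k+nu)!) (x/2)^(2k+nu). Evaluate the first 3 terms:
  k = 0: (-1)^0 / (0! * 2! * 2^2) x^2 = 1/(1*2*4) x^2 = (1/8) x^2
  k = 1: (-1)^1 / (1! * 3! * 2^4) x^4 = -1/(1*6*16) x^4 = (-1/96) x^4
  k = 2: (-1)^2 / (2! * 4! * 2^6) x^6 = 1/(2*24*64) x^6 = (1/3072) x^6
Hence J_2(x) = x^6/3072 - x^4/96 + x^2/8 + ....

J_2(x); series = x^6/3072 - x^4/96 + x^2/8


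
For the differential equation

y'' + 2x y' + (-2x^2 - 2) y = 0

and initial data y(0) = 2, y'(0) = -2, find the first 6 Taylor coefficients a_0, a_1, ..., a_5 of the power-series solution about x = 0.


Ansatz: y(x) = sum_{n>=0} a_n x^n, so y'(x) = sum_{n>=1} n a_n x^(n-1) and y''(x) = sum_{n>=2} n(n-1) a_n x^(n-2).
Substitute into P(x) y'' + Q(x) y' + R(x) y = 0 with P(x) = 1, Q(x) = 2x, R(x) = -2x^2 - 2, and match powers of x.
Initial conditions: a_0 = 2, a_1 = -2.
Setting the coefficient of each power of x to zero and solving order by order (substituting the coefficients already found):
  x^0: 2 a_2 - 2 a_0 = 0  ->  2 a_2 = 2 a_0 = 4  ->  a_2 = 2
  x^1: 6 a_3 = 0  ->  a_3 = 0
  x^2: 12 a_4 + 2 a_2 - 2 a_0 = 0  ->  12 a_4 = -2 a_2 + 2 a_0 = 0  ->  a_4 = 0
  x^3: 20 a_5 + 4 a_3 - 2 a_1 = 0  ->  20 a_5 = -4 a_3 + 2 a_1 = -4  ->  a_5 = -1/5
Truncated series: y(x) = 2 - 2 x + 2 x^2 - (1/5) x^5 + O(x^6).

a_0 = 2; a_1 = -2; a_2 = 2; a_3 = 0; a_4 = 0; a_5 = -1/5


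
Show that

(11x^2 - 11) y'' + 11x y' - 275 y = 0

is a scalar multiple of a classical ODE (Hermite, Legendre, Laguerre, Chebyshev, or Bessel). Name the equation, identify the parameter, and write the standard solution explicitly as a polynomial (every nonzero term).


All three coefficients share the factor -11; dividing through by -11 gives  (1 - x^2) y'' - x y' + 25 y = 0.
This matches the Chebyshev equation (1 - x^2) y'' - x y' + n^2 y = 0 (note the -x y' term, not -2x y') with n^2 = 25, so n = 5; the polynomial solution is T_5(x).
With y = sum_k a_k x^k, matching x^k gives (k+2)(k+1) a_{k+2} = (k^2 - n^2) a_k = (k - 5)(k + 5) a_k. The right side vanishes at k = 5, so the series with the parity of 5 terminates at degree 5.
Standard normalization: leading coefficient of T_n is 2^(n-1), so a_5 = 2^4 = 16. Work downward with a_k = (k+1)(k+2) a_{k+2} / ((k - 5)(k + 5)):
  a_3 = (4)(5)(16) / ((3 - 5)(3 + 5)) = 320/(-16) = -20
  a_1 = (2)(3)(-20) / ((1 - 5)(1 + 5)) = -120/(-24) = 5
Hence T_5(x) = 16 x^5 - 20 x^3 + 5 x.

T_5(x); series = 16 x^5 - 20 x^3 + 5 x


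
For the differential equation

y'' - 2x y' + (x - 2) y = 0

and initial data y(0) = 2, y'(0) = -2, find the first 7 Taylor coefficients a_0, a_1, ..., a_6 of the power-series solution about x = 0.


Ansatz: y(x) = sum_{n>=0} a_n x^n, so y'(x) = sum_{n>=1} n a_n x^(n-1) and y''(x) = sum_{n>=2} n(n-1) a_n x^(n-2).
Substitute into P(x) y'' + Q(x) y' + R(x) y = 0 with P(x) = 1, Q(x) = -2x, R(x) = x - 2, and match powers of x.
Initial conditions: a_0 = 2, a_1 = -2.
Setting the coefficient of each power of x to zero and solving order by order (substituting the coefficients already found):
  x^0: 2 a_2 - 2 a_0 = 0  ->  2 a_2 = 2 a_0 = 4  ->  a_2 = 2
  x^1: 6 a_3 - 4 a_1 + a_0 = 0  ->  6 a_3 = 4 a_1 - a_0 = -10  ->  a_3 = -5/3
  x^2: 12 a_4 - 6 a_2 + a_1 = 0  ->  12 a_4 = 6 a_2 - a_1 = 14  ->  a_4 = 7/6
  x^3: 20 a_5 - 8 a_3 + a_2 = 0  ->  20 a_5 = 8 a_3 - a_2 = -46/3  ->  a_5 = -23/30
  x^4: 30 a_6 - 10 a_4 + a_3 = 0  ->  30 a_6 = 10 a_4 - a_3 = 40/3  ->  a_6 = 4/9
Truncated series: y(x) = 2 - 2 x + 2 x^2 - (5/3) x^3 + (7/6) x^4 - (23/30) x^5 + (4/9) x^6 + O(x^7).

a_0 = 2; a_1 = -2; a_2 = 2; a_3 = -5/3; a_4 = 7/6; a_5 = -23/30; a_6 = 4/9


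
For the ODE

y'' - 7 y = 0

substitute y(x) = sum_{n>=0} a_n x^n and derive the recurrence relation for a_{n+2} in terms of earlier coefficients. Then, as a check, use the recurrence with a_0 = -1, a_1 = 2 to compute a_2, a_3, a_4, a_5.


Substitute y = sum_n a_n x^n into y'' + (const) y = 0.
y''(x) = sum_{n>=0} (n+2)(n+1) a_{n+2} x^n.
The ODE becomes sum_n [(n+2)(n+1) a_{n+2} - 7 a_n] x^n = 0.
Setting each coefficient to zero gives the recurrence:
  (n+2)(n+1) a_{n+2} - 7 a_n = 0,
  a_{n+2} = 7 / ((n+1)(n+2)) a_n.

Check with a_0 = -1, a_1 = 2 (apply the recurrence for n = 0, 1, 2, 3): a_0 = -1, a_1 = 2, a_2 = -7/2, a_3 = 7/3, a_4 = -49/24, a_5 = 49/60.

a_{n+2} = 7/((n+1)(n+2)) * a_n; check: a_0 = -1, a_1 = 2, a_2 = -7/2, a_3 = 7/3, a_4 = -49/24, a_5 = 49/60


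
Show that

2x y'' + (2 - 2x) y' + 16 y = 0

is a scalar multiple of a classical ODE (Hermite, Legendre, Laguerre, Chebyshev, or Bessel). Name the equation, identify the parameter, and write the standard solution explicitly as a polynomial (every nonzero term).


All three coefficients share the factor 2; dividing through by 2 gives  x y'' + (1 - x) y' + 8 y = 0.
This matches the Laguerre equation x y'' + (1 - x) y' + n y = 0 with n = 8; the polynomial solution is L_8(x).
With y = sum_k a_k x^k, matching x^k gives (k+1)k a_{k+1} + (k+1) a_{k+1} - k a_k + n a_k = 0, i.e. (k+1)^2 a_{k+1} = (k - n) a_k = (k - 8) a_k. The right side vanishes at k = 8, so the series terminates at degree 8.
Standard normalization L_n(0) = 1 gives a_0 = 1. Work upward with a_{k+1} = (k - 8) a_k / (k+1)^2:
  a_1 = (0 - 8)(1) / 1^2 = -8/1 = -8
  a_2 = (1 - 8)(-8) / 2^2 = 56/4 = 14
  a_3 = (2 - 8)(14) / 3^2 = -84/9 = -28/3
  a_4 = (3 - 8)(-28/3) / 4^2 = (140/3)/16 = 35/12
  a_5 = (4 - 8)(35/12) / 5^2 = (-35/3)/25 = -7/15
  a_6 = (5 - 8)(-7/15) / 6^2 = (7/5)/36 = 7/180
  a_7 = (6 - 8)(7/180) / 7^2 = (-7/90)/49 = -1/630
  a_8 = (7 - 8)(-1/630) / 8^2 = (1/630)/64 = 1/40320
Hence L_8(x) = x^8/40320 - x^7/630 + 7 x^6/180 - 7 x^5/15 + 35 x^4/12 - 28 x^3/3 + 14 x^2 - 8 x + 1.

L_8(x); series = x^8/40320 - x^7/630 + 7 x^6/180 - 7 x^5/15 + 35 x^4/12 - 28 x^3/3 + 14 x^2 - 8 x + 1


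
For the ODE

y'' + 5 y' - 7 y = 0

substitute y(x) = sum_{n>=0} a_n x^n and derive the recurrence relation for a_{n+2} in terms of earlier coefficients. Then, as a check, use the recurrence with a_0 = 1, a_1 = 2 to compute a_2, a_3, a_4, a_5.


Substitute y = sum_n a_n x^n.
y''(x) has coefficient (n+2)(n+1) a_{n+2} at x^n;
5 y'(x) has coefficient 5 (n+1) a_{n+1} at x^n;
-7 y(x) has coefficient -7 a_n at x^n.
Matching x^n: (n+2)(n+1) a_{n+2} + 5 (n+1) a_{n+1} - 7 a_n = 0.
Thus a_{n+2} = [-5 (n+1) a_{n+1} + 7 a_n] / ((n+1)(n+2)).

Check with a_0 = 1, a_1 = 2 (apply the recurrence for n = 0, 1, 2, 3): a_0 = 1, a_1 = 2, a_2 = -3/2, a_3 = 29/6, a_4 = -83/12, a_5 = 1033/120.

a_(n+2) = [-5 (n+1) a_(n+1) + 7 a_n] / ((n+1)(n+2)); check: a_0 = 1, a_1 = 2, a_2 = -3/2, a_3 = 29/6, a_4 = -83/12, a_5 = 1033/120


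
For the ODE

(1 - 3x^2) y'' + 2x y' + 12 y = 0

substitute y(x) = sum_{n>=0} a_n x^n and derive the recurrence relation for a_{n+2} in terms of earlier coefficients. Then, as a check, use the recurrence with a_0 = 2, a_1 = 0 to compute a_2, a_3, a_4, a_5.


Substitute y = sum_n a_n x^n.
(1 - 3 x^2) y'' contributes (n+2)(n+1) a_{n+2} - 3 n(n-1) a_n at x^n.
2 x y'(x) contributes 2 n a_n at x^n.
12 y(x) contributes 12 a_n at x^n.
Matching x^n: (n+2)(n+1) a_{n+2} + (-3 n(n-1) + 2 n + 12) a_n = 0.
Thus a_{n+2} = (3 n(n-1) - 2 n - 12) / ((n+1)(n+2)) * a_n.

Check with a_0 = 2, a_1 = 0 (apply the recurrence for n = 0, 1, 2, 3): a_0 = 2, a_1 = 0, a_2 = -12, a_3 = 0, a_4 = 10, a_5 = 0.

a_(n+2) = (3 n(n-1) - 2 n - 12) / ((n+1)(n+2)) * a_n; check: a_0 = 2, a_1 = 0, a_2 = -12, a_3 = 0, a_4 = 10, a_5 = 0


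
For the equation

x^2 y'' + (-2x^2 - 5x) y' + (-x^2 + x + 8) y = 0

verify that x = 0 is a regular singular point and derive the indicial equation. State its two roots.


Divide by x^2 to reach normal form y'' + P_1(x) y' + P_2(x) y = 0 with P_1(x) = -2 - 5/x and P_2(x) = -1 + 1/x + 8/x^2.
x = 0 is a singular point because the y'-coefficient -2 - 5/x has a pole at x = 0 and the y-coefficient -1 + 1/x + 8/x^2 has a pole at x = 0.
It is a regular singular point because x P_1(x) = p(x) = -2x - 5 and x^2 P_2(x) = q(x) = -x^2 + x + 8 are polynomials, hence analytic at x = 0.
p(0) = -5,  q(0) = 8.
Indicial equation: r(r-1) + p(0) r + q(0) = 0, i.e. r^2 + (p(0) - 1) r + q(0) = 0, i.e. r^2 - 6 r + 8 = 0.
Discriminant: (-6)^2 - 4(8) = 4, so r = (6 ± 2)/2.
Solving: r_1 = 4, r_2 = 2.

indicial: r^2 - 6 r + 8 = 0; roots r_1 = 4, r_2 = 2


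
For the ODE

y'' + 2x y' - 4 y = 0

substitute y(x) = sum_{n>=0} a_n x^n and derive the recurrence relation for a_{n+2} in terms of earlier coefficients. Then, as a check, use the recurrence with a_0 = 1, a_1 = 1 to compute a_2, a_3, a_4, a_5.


Substitute y = sum_n a_n x^n.
y''(x) has coefficient (n+2)(n+1) a_{n+2} at x^n;
2 x y'(x) has coefficient 2 n a_n at x^n (shift);
-4 y(x) has coefficient -4 a_n at x^n.
Matching x^n: (n+2)(n+1) a_{n+2} + (2n - 4) a_n = 0.
Thus a_{n+2} = (-2n + 4) / ((n+1)(n+2)) * a_n.

Check with a_0 = 1, a_1 = 1 (apply the recurrence for n = 0, 1, 2, 3): a_0 = 1, a_1 = 1, a_2 = 2, a_3 = 1/3, a_4 = 0, a_5 = -1/30.

a_(n+2) = (-2n + 4) / ((n+1)(n+2)) * a_n; check: a_0 = 1, a_1 = 1, a_2 = 2, a_3 = 1/3, a_4 = 0, a_5 = -1/30


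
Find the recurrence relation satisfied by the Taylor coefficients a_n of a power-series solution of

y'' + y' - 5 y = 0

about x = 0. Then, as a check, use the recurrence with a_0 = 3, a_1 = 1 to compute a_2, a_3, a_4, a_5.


Substitute y = sum_n a_n x^n.
y''(x) has coefficient (n+2)(n+1) a_{n+2} at x^n;
y'(x) has coefficient (n+1) a_{n+1} at x^n;
-5 y(x) has coefficient -5 a_n at x^n.
Matching x^n: (n+2)(n+1) a_{n+2} + (n+1) a_{n+1} - 5 a_n = 0.
Thus a_{n+2} = [-(n+1) a_{n+1} + 5 a_n] / ((n+1)(n+2)).

Check with a_0 = 3, a_1 = 1 (apply the recurrence for n = 0, 1, 2, 3): a_0 = 3, a_1 = 1, a_2 = 7, a_3 = -3/2, a_4 = 79/24, a_5 = -31/30.

a_(n+2) = [-(n+1) a_(n+1) + 5 a_n] / ((n+1)(n+2)); check: a_0 = 3, a_1 = 1, a_2 = 7, a_3 = -3/2, a_4 = 79/24, a_5 = -31/30


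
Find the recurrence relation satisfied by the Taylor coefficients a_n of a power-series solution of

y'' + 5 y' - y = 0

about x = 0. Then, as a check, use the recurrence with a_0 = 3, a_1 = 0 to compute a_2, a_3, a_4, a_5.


Substitute y = sum_n a_n x^n.
y''(x) has coefficient (n+2)(n+1) a_{n+2} at x^n;
5 y'(x) has coefficient 5 (n+1) a_{n+1} at x^n;
-y(x) has coefficient -1 a_n at x^n.
Matching x^n: (n+2)(n+1) a_{n+2} + 5 (n+1) a_{n+1} - 1 a_n = 0.
Thus a_{n+2} = [-5 (n+1) a_{n+1} + 1 a_n] / ((n+1)(n+2)).

Check with a_0 = 3, a_1 = 0 (apply the recurrence for n = 0, 1, 2, 3): a_0 = 3, a_1 = 0, a_2 = 3/2, a_3 = -5/2, a_4 = 13/4, a_5 = -27/8.

a_(n+2) = [-5 (n+1) a_(n+1) + 1 a_n] / ((n+1)(n+2)); check: a_0 = 3, a_1 = 0, a_2 = 3/2, a_3 = -5/2, a_4 = 13/4, a_5 = -27/8


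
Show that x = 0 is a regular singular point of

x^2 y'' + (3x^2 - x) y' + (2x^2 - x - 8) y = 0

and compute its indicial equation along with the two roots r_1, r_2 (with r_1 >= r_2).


Divide by x^2 to reach normal form y'' + P_1(x) y' + P_2(x) y = 0 with P_1(x) = 3 - 1/x and P_2(x) = 2 - 1/x - 8/x^2.
x = 0 is a singular point because the y'-coefficient 3 - 1/x has a pole at x = 0 and the y-coefficient 2 - 1/x - 8/x^2 has a pole at x = 0.
It is a regular singular point because x P_1(x) = p(x) = 3x - 1 and x^2 P_2(x) = q(x) = 2x^2 - x - 8 are polynomials, hence analytic at x = 0.
p(0) = -1,  q(0) = -8.
Indicial equation: r(r-1) + p(0) r + q(0) = 0, i.e. r^2 + (p(0) - 1) r + q(0) = 0, i.e. r^2 - 2 r - 8 = 0.
Discriminant: (-2)^2 - 4(-8) = 36, so r = (2 ± 6)/2.
Solving: r_1 = 4, r_2 = -2.

indicial: r^2 - 2 r - 8 = 0; roots r_1 = 4, r_2 = -2


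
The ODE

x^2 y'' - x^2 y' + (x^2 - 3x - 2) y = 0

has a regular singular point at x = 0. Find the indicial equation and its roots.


Divide by x^2 to reach normal form y'' + P_1(x) y' + P_2(x) y = 0 with P_1(x) = -1 and P_2(x) = 1 - 3/x - 2/x^2.
x = 0 is a singular point because the y-coefficient 1 - 3/x - 2/x^2 has a pole at x = 0.
It is a regular singular point because x P_1(x) = p(x) = -x and x^2 P_2(x) = q(x) = x^2 - 3x - 2 are polynomials, hence analytic at x = 0.
p(0) = 0,  q(0) = -2.
Indicial equation: r(r-1) + p(0) r + q(0) = 0, i.e. r^2 + (p(0) - 1) r + q(0) = 0, i.e. r^2 - 1 r - 2 = 0.
Discriminant: (-1)^2 - 4(-2) = 9, so r = (1 ± 3)/2.
Solving: r_1 = 2, r_2 = -1.

indicial: r^2 - 1 r - 2 = 0; roots r_1 = 2, r_2 = -1


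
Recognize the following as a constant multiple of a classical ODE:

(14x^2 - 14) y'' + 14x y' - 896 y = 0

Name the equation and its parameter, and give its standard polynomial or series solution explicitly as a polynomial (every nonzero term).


All three coefficients share the factor -14; dividing through by -14 gives  (1 - x^2) y'' - x y' + 64 y = 0.
This matches the Chebyshev equation (1 - x^2) y'' - x y' + n^2 y = 0 (note the -x y' term, not -2x y') with n^2 = 64, so n = 8; the polynomial solution is T_8(x).
With y = sum_k a_k x^k, matching x^k gives (k+2)(k+1) a_{k+2} = (k^2 - n^2) a_k = (k - 8)(k + 8) a_k. The right side vanishes at k = 8, so the series with the parity of 8 terminates at degree 8.
Standard normalization: leading coefficient of T_n is 2^(n-1), so a_8 = 2^7 = 128. Work downward with a_k = (k+1)(k+2) a_{k+2} / ((k - 8)(k + 8)):
  a_6 = (7)(8)(128) / ((6 - 8)(6 + 8)) = 7168/(-28) = -256
  a_4 = (5)(6)(-256) / ((4 - 8)(4 + 8)) = -7680/(-48) = 160
  a_2 = (3)(4)(160) / ((2 - 8)(2 + 8)) = 1920/(-60) = -32
  a_0 = (1)(2)(-32) / ((0 - 8)(0 + 8)) = -64/(-64) = 1
Hence T_8(x) = 128 x^8 - 256 x^6 + 160 x^4 - 32 x^2 + 1.

T_8(x); series = 128 x^8 - 256 x^6 + 160 x^4 - 32 x^2 + 1


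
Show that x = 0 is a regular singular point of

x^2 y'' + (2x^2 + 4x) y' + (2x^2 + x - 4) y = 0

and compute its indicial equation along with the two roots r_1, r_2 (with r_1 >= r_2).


Divide by x^2 to reach normal form y'' + P_1(x) y' + P_2(x) y = 0 with P_1(x) = 2 + 4/x and P_2(x) = 2 + 1/x - 4/x^2.
x = 0 is a singular point because the y'-coefficient 2 + 4/x has a pole at x = 0 and the y-coefficient 2 + 1/x - 4/x^2 has a pole at x = 0.
It is a regular singular point because x P_1(x) = p(x) = 2x + 4 and x^2 P_2(x) = q(x) = 2x^2 + x - 4 are polynomials, hence analytic at x = 0.
p(0) = 4,  q(0) = -4.
Indicial equation: r(r-1) + p(0) r + q(0) = 0, i.e. r^2 + (p(0) - 1) r + q(0) = 0, i.e. r^2 + 3 r - 4 = 0.
Discriminant: (3)^2 - 4(-4) = 25, so r = (-3 ± 5)/2.
Solving: r_1 = 1, r_2 = -4.

indicial: r^2 + 3 r - 4 = 0; roots r_1 = 1, r_2 = -4


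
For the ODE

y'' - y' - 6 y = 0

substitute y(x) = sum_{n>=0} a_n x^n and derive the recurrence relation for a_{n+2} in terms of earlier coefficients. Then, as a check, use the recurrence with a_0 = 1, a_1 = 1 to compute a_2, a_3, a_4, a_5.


Substitute y = sum_n a_n x^n.
y''(x) has coefficient (n+2)(n+1) a_{n+2} at x^n;
-y'(x) has coefficient -(n+1) a_{n+1} at x^n;
-6 y(x) has coefficient -6 a_n at x^n.
Matching x^n: (n+2)(n+1) a_{n+2} - (n+1) a_{n+1} - 6 a_n = 0.
Thus a_{n+2} = [(n+1) a_{n+1} + 6 a_n] / ((n+1)(n+2)).

Check with a_0 = 1, a_1 = 1 (apply the recurrence for n = 0, 1, 2, 3): a_0 = 1, a_1 = 1, a_2 = 7/2, a_3 = 13/6, a_4 = 55/24, a_5 = 133/120.

a_(n+2) = [(n+1) a_(n+1) + 6 a_n] / ((n+1)(n+2)); check: a_0 = 1, a_1 = 1, a_2 = 7/2, a_3 = 13/6, a_4 = 55/24, a_5 = 133/120


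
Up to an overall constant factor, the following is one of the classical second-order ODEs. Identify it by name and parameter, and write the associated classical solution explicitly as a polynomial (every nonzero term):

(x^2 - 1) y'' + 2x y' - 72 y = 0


All three coefficients share the factor -1; dividing through by -1 gives  (1 - x^2) y'' - 2x y' + 72 y = 0.
This matches the Legendre equation (1 - x^2) y'' - 2x y' + n(n+1) y = 0 (note the -2x y' term) with n(n+1) = 72, so n = 8; the polynomial solution is P_8(x).
With y = sum_k a_k x^k, matching x^k gives (k+2)(k+1) a_{k+2} = [k(k+1) - n(n+1)] a_k = (k - 8)(k + 9) a_k. The right side vanishes at k = 8, so the series with the parity of 8 terminates at degree 8.
Standard normalization (P_n(1) = 1): leading coefficient (2n)!/(2^n (n!)^2) = 20922789888000/(256*1625702400) = 6435/128, so a_8 = 6435/128. Work downward with a_k = (k+1)(k+2) a_{k+2} / ((k - 8)(k + 9)):
  a_6 = (7)(8)(6435/128) / ((6 - 8)(6 + 9)) = (45045/16)/(-30) = -3003/32
  a_4 = (5)(6)(-3003/32) / ((4 - 8)(4 + 9)) = (-45045/16)/(-52) = 3465/64
  a_2 = (3)(4)(3465/64) / ((2 - 8)(2 + 9)) = (10395/16)/(-66) = -315/32
  a_0 = (1)(2)(-315/32) / ((0 - 8)(0 + 9)) = (-315/16)/(-72) = 35/128
Hence P_8(x) = 6435 x^8/128 - 3003 x^6/32 + 3465 x^4/64 - 315 x^2/32 + 35/128.

P_8(x); series = 6435 x^8/128 - 3003 x^6/32 + 3465 x^4/64 - 315 x^2/32 + 35/128


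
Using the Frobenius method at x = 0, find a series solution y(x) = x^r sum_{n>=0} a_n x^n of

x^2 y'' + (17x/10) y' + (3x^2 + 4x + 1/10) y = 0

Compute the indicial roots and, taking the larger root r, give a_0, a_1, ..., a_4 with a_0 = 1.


Write in Frobenius form y'' + (p(x)/x) y' + (q(x)/x^2) y = 0:
  p(x) = 17/10,  q(x) = 3x^2 + 4x + 1/10.
Indicial equation: r(r-1) + (17/10) r + (1/10) = 0 -> roots r_1 = -1/5, r_2 = -1/2.
Take r = r_1 = -1/5. Let y(x) = x^r sum_{n>=0} a_n x^n with a_0 = 1.
Substitute y = x^r sum a_n x^n and match x^{r+n}. The recurrence is
  D(n) a_n + 4 a_{n-1} + 3 a_{n-2} = 0,  where D(n) = (r+n)(r+n-1) + (17/10)(r+n) + (1/10).
  a_n = [-4 a_{n-1} - 3 a_{n-2}] / D(n).
Since the indicial polynomial factors as (r - r_1)(r - r_2), D(n) = (r_1 + n - r_1)(r_1 + n - r_2) = n(n + 3/10).
Evaluating step by step (a_0 = 1):
  n = 1: D(1) = 1(1 + 3/10) = 13/10; numerator = -4(1) = -4; a_1 = (-4)/(13/10) = -40/13
  n = 2: D(2) = 2(2 + 3/10) = 23/5; numerator = -4(-40/13) - 3(1) = 121/13; a_2 = (121/13)/(23/5) = 605/299
  n = 3: D(3) = 3(3 + 3/10) = 99/10; numerator = -4(605/299) - 3(-40/13) = 340/299; a_3 = (340/299)/(99/10) = 3400/29601
  n = 4: D(4) = 4(4 + 3/10) = 86/5; numerator = -4(3400/29601) - 3(605/299) = -193285/29601; a_4 = (-193285/29601)/(86/5) = -22475/59202

r = -1/5; a_0 = 1; a_1 = -40/13; a_2 = 605/299; a_3 = 3400/29601; a_4 = -22475/59202


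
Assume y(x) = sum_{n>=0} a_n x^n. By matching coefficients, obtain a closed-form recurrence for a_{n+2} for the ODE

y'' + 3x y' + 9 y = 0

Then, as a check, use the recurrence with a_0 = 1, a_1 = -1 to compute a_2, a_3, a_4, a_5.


Substitute y = sum_n a_n x^n.
y''(x) has coefficient (n+2)(n+1) a_{n+2} at x^n;
3 x y'(x) has coefficient 3 n a_n at x^n (shift);
9 y(x) has coefficient 9 a_n at x^n.
Matching x^n: (n+2)(n+1) a_{n+2} + (3n + 9) a_n = 0.
Thus a_{n+2} = (-3n - 9) / ((n+1)(n+2)) * a_n.

Check with a_0 = 1, a_1 = -1 (apply the recurrence for n = 0, 1, 2, 3): a_0 = 1, a_1 = -1, a_2 = -9/2, a_3 = 2, a_4 = 45/8, a_5 = -9/5.

a_(n+2) = (-3n - 9) / ((n+1)(n+2)) * a_n; check: a_0 = 1, a_1 = -1, a_2 = -9/2, a_3 = 2, a_4 = 45/8, a_5 = -9/5


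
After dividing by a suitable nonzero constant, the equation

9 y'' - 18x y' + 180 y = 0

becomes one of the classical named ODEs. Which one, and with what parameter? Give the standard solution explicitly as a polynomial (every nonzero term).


All three coefficients share the factor 9; dividing through by 9 gives  y'' - 2x y' + 20 y = 0.
This matches the Hermite equation y'' - 2x y' + 2n y = 0 with 2n = 20, so n = 10; the polynomial solution is H_10(x).
With y = sum_k a_k x^k, matching x^k gives (k+2)(k+1) a_{k+2} = 2(k - n) a_k = 2(k - 10) a_k. The right side vanishes at k = 10, so the series with the parity of 10 terminates at degree 10.
Standard normalization: leading coefficient of H_n is 2^n, so a_10 = 2^10 = 1024. Work downward with a_k = (k+1)(k+2) a_{k+2} / (2(k - n)):
  a_8 = (9)(10)(1024) / (2(8 - 10)) = 92160/(-4) = -23040
  a_6 = (7)(8)(-23040) / (2(6 - 10)) = -1290240/(-8) = 161280
  a_4 = (5)(6)(161280) / (2(4 - 10)) = 4838400/(-12) = -403200
  a_2 = (3)(4)(-403200) / (2(2 - 10)) = -4838400/(-16) = 302400
  a_0 = (1)(2)(302400) / (2(0 - 10)) = 604800/(-20) = -30240
Hence H_10(x) = 1024 x^10 - 23040 x^8 + 161280 x^6 - 403200 x^4 + 302400 x^2 - 30240.

H_10(x); series = 1024 x^10 - 23040 x^8 + 161280 x^6 - 403200 x^4 + 302400 x^2 - 30240


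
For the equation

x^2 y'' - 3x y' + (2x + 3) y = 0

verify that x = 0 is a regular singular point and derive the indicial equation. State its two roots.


Divide by x^2 to reach normal form y'' + P_1(x) y' + P_2(x) y = 0 with P_1(x) = -3/x and P_2(x) = 2/x + 3/x^2.
x = 0 is a singular point because the y'-coefficient -3/x has a pole at x = 0 and the y-coefficient 2/x + 3/x^2 has a pole at x = 0.
It is a regular singular point because x P_1(x) = p(x) = -3 and x^2 P_2(x) = q(x) = 2x + 3 are polynomials, hence analytic at x = 0.
p(0) = -3,  q(0) = 3.
Indicial equation: r(r-1) + p(0) r + q(0) = 0, i.e. r^2 + (p(0) - 1) r + q(0) = 0, i.e. r^2 - 4 r + 3 = 0.
Discriminant: (-4)^2 - 4(3) = 4, so r = (4 ± 2)/2.
Solving: r_1 = 3, r_2 = 1.

indicial: r^2 - 4 r + 3 = 0; roots r_1 = 3, r_2 = 1


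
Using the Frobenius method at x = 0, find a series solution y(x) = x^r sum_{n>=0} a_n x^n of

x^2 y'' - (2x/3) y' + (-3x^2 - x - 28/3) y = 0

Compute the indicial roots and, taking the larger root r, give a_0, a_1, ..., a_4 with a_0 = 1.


Write in Frobenius form y'' + (p(x)/x) y' + (q(x)/x^2) y = 0:
  p(x) = -2/3,  q(x) = -3x^2 - x - 28/3.
Indicial equation: r(r-1) + (-2/3) r + (-28/3) = 0 -> roots r_1 = 4, r_2 = -7/3.
Take r = r_1 = 4. Let y(x) = x^r sum_{n>=0} a_n x^n with a_0 = 1.
Substitute y = x^r sum a_n x^n and match x^{r+n}. The recurrence is
  D(n) a_n - 1 a_{n-1} - 3 a_{n-2} = 0,  where D(n) = (r+n)(r+n-1) + (-2/3)(r+n) + (-28/3).
  a_n = [1 a_{n-1} + 3 a_{n-2}] / D(n).
Since the indicial polynomial factors as (r - r_1)(r - r_2), D(n) = (r_1 + n - r_1)(r_1 + n - r_2) = n(n + 19/3).
Evaluating step by step (a_0 = 1):
  n = 1: D(1) = 1(1 + 19/3) = 22/3; numerator = 1(1) = 1; a_1 = (1)/(22/3) = 3/22
  n = 2: D(2) = 2(2 + 19/3) = 50/3; numerator = 1(3/22) + 3(1) = 69/22; a_2 = (69/22)/(50/3) = 207/1100
  n = 3: D(3) = 3(3 + 19/3) = 28; numerator = 1(207/1100) + 3(3/22) = 657/1100; a_3 = (657/1100)/(28) = 657/30800
  n = 4: D(4) = 4(4 + 19/3) = 124/3; numerator = 1(657/30800) + 3(207/1100) = 3609/6160; a_4 = (3609/6160)/(124/3) = 10827/763840

r = 4; a_0 = 1; a_1 = 3/22; a_2 = 207/1100; a_3 = 657/30800; a_4 = 10827/763840
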